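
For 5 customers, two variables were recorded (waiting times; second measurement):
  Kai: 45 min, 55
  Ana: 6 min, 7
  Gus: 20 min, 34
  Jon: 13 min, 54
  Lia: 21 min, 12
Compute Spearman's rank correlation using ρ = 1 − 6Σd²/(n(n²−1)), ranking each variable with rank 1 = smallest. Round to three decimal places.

Ranks of variable 1: 5, 1, 3, 2, 4
Ranks of variable 2: 5, 1, 3, 4, 2
d = r₁ − r₂: 0, 0, 0, -2, 2
d²: 0, 0, 0, 4, 4; Σd² = 8
ρ = 1 − 6·8/(5·24) = 1 − 48/120 = 0.600

0.600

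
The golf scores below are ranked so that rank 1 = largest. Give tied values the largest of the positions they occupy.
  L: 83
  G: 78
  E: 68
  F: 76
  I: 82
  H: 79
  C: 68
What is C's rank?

7

Sorted (descending): 83, 82, 79, 78, 76, 68, 68
The 2 values of 68 occupy positions 6–7 → each gets rank 7.
C has value 68 → rank 7.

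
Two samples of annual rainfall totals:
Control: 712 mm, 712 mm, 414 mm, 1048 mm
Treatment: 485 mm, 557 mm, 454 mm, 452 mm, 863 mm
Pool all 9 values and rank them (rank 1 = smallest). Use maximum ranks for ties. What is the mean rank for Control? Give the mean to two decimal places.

6.00

Sorted (ascending): 414, 452, 454, 485, 557, 712, 712, 863, 1048
The 2 values of 712 occupy positions 6–7 → each gets rank 7.
Control values → pooled ranks: 712→7, 712→7, 414→1, 1048→9
Mean rank = (7 + 7 + 1 + 9) / 4 = 6.00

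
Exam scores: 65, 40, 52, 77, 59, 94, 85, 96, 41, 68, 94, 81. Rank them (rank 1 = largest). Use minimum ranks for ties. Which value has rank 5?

81

Sorted (descending): 96, 94, 94, 85, 81, 77, 68, 65, 59, 52, 41, 40
The 2 values of 94 occupy positions 2–3 → each gets rank 2.
Rank 5 → value 81.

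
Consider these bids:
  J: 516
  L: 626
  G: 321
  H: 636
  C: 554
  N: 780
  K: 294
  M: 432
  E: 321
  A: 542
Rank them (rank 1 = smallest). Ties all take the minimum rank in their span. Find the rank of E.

Sorted (ascending): 294, 321, 321, 432, 516, 542, 554, 626, 636, 780
The 2 values of 321 occupy positions 2–3 → each gets rank 2.
E has value 321 → rank 2.

2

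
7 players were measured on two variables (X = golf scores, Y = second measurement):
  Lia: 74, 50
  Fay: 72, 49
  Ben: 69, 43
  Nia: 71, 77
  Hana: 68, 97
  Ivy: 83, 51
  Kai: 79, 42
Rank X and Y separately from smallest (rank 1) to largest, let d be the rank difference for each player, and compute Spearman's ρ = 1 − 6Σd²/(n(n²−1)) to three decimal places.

-0.357

Ranks of variable 1: 5, 4, 2, 3, 1, 7, 6
Ranks of variable 2: 4, 3, 2, 6, 7, 5, 1
d = r₁ − r₂: 1, 1, 0, -3, -6, 2, 5
d²: 1, 1, 0, 9, 36, 4, 25; Σd² = 76
ρ = 1 − 6·76/(7·48) = 1 − 456/336 = -0.357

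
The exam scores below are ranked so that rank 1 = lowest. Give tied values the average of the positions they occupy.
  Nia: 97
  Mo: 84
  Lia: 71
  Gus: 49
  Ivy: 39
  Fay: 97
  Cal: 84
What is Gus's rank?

Sorted (ascending): 39, 49, 71, 84, 84, 97, 97
The 2 values of 84 occupy positions 4–5 → average rank (4+5)/2 = 4.5.
The 2 values of 97 occupy positions 6–7 → average rank (6+7)/2 = 6.5.
Gus has value 49 → rank 2.

2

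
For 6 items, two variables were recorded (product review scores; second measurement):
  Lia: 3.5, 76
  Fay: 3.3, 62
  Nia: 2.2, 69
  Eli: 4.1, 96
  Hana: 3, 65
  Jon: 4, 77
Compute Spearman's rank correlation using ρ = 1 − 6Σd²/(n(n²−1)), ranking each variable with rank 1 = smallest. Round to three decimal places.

0.771

Ranks of variable 1: 4, 3, 1, 6, 2, 5
Ranks of variable 2: 4, 1, 3, 6, 2, 5
d = r₁ − r₂: 0, 2, -2, 0, 0, 0
d²: 0, 4, 4, 0, 0, 0; Σd² = 8
ρ = 1 − 6·8/(6·35) = 1 − 48/210 = 0.771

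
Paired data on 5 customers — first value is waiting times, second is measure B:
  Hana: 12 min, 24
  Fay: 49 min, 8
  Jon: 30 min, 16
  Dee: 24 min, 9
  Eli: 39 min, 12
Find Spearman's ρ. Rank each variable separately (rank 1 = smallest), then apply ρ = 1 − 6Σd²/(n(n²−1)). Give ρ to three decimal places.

Ranks of variable 1: 1, 5, 3, 2, 4
Ranks of variable 2: 5, 1, 4, 2, 3
d = r₁ − r₂: -4, 4, -1, 0, 1
d²: 16, 16, 1, 0, 1; Σd² = 34
ρ = 1 − 6·34/(5·24) = 1 − 204/120 = -0.700

-0.700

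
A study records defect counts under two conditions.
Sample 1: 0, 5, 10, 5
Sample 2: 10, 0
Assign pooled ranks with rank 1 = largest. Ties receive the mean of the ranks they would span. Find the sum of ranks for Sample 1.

Sorted (descending): 10, 10, 5, 5, 0, 0
The 2 values of 10 occupy positions 1–2 → average rank (1+2)/2 = 1.5.
The 2 values of 5 occupy positions 3–4 → average rank (3+4)/2 = 3.5.
The 2 values of 0 occupy positions 5–6 → average rank (5+6)/2 = 5.5.
Sample 1 values → pooled ranks: 0→5.5, 5→3.5, 10→1.5, 5→3.5
Rank sum = 5.5 + 3.5 + 1.5 + 3.5 = 14

14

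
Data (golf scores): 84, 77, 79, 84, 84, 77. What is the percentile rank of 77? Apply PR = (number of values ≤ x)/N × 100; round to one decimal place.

N = 6.
Strictly below 77: 0. Equal to 77: 2.
PR = 2/6 × 100 = 33.3

33.3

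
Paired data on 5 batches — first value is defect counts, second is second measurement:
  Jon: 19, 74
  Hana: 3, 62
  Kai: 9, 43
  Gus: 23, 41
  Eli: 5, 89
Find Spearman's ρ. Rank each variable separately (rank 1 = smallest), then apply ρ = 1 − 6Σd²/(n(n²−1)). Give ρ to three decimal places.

-0.500

Ranks of variable 1: 4, 1, 3, 5, 2
Ranks of variable 2: 4, 3, 2, 1, 5
d = r₁ − r₂: 0, -2, 1, 4, -3
d²: 0, 4, 1, 16, 9; Σd² = 30
ρ = 1 − 6·30/(5·24) = 1 − 180/120 = -0.500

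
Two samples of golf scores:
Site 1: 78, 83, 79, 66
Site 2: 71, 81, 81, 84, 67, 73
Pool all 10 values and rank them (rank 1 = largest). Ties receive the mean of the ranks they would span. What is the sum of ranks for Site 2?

Sorted (descending): 84, 83, 81, 81, 79, 78, 73, 71, 67, 66
The 2 values of 81 occupy positions 3–4 → average rank (3+4)/2 = 3.5.
Site 2 values → pooled ranks: 71→8, 81→3.5, 81→3.5, 84→1, 67→9, 73→7
Rank sum = 8 + 3.5 + 3.5 + 1 + 9 + 7 = 32

32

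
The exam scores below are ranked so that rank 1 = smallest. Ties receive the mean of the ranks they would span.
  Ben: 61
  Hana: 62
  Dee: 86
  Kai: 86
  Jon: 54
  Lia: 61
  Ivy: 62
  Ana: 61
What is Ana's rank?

3

Sorted (ascending): 54, 61, 61, 61, 62, 62, 86, 86
The 3 values of 61 occupy positions 2–4 → average rank 3.
The 2 values of 62 occupy positions 5–6 → average rank (5+6)/2 = 5.5.
The 2 values of 86 occupy positions 7–8 → average rank (7+8)/2 = 7.5.
Ana has value 61 → rank 3.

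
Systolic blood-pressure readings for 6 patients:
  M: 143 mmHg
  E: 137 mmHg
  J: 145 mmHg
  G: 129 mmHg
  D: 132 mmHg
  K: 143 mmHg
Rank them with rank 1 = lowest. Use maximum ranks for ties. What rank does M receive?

5

Sorted (ascending): 129, 132, 137, 143, 143, 145
The 2 values of 143 occupy positions 4–5 → each gets rank 5.
M has value 143 mmHg → rank 5.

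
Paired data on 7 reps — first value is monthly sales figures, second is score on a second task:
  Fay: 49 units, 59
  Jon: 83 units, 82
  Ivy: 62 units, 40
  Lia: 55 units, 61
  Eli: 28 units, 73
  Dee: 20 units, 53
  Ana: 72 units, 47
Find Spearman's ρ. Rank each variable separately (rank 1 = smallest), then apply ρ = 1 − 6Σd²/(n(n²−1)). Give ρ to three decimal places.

0.036

Ranks of variable 1: 3, 7, 5, 4, 2, 1, 6
Ranks of variable 2: 4, 7, 1, 5, 6, 3, 2
d = r₁ − r₂: -1, 0, 4, -1, -4, -2, 4
d²: 1, 0, 16, 1, 16, 4, 16; Σd² = 54
ρ = 1 − 6·54/(7·48) = 1 − 324/336 = 0.036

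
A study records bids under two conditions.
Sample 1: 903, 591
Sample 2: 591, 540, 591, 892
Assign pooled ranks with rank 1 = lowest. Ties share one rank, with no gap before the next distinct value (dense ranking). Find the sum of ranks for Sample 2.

8

Sorted (ascending): 540, 591, 591, 591, 892, 903
The 3 values of 591 share dense rank 2.
Remaining distinct values take the next consecutive integers.
Sample 2 values → pooled ranks: 591→2, 540→1, 591→2, 892→3
Rank sum = 2 + 1 + 2 + 3 = 8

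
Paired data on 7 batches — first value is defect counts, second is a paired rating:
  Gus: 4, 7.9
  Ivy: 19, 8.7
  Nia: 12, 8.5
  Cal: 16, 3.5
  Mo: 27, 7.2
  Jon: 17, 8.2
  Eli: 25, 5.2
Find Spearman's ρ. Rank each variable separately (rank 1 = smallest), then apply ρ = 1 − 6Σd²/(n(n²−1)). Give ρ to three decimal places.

-0.179

Ranks of variable 1: 1, 5, 2, 3, 7, 4, 6
Ranks of variable 2: 4, 7, 6, 1, 3, 5, 2
d = r₁ − r₂: -3, -2, -4, 2, 4, -1, 4
d²: 9, 4, 16, 4, 16, 1, 16; Σd² = 66
ρ = 1 − 6·66/(7·48) = 1 − 396/336 = -0.179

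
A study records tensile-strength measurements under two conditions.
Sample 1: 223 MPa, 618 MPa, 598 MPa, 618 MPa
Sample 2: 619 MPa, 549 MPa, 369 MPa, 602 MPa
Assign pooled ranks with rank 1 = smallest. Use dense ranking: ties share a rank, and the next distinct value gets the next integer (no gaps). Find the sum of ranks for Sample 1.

17

Sorted (ascending): 223, 369, 549, 598, 602, 618, 618, 619
The 2 values of 618 share dense rank 6.
Remaining distinct values take the next consecutive integers.
Sample 1 values → pooled ranks: 223→1, 618→6, 598→4, 618→6
Rank sum = 1 + 6 + 4 + 6 = 17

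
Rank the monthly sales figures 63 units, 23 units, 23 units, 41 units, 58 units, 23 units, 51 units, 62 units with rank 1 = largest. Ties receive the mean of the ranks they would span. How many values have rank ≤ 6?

5

Sorted (descending): 63, 62, 58, 51, 41, 23, 23, 23
The 3 values of 23 occupy positions 6–8 → average rank 7.
Ranks ≤ 6: {1, 2, 3, 4, 5} → 5 values.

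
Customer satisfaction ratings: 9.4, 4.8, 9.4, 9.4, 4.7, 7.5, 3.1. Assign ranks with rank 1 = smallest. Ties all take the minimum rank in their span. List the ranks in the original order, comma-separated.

5, 3, 5, 5, 2, 4, 1

Sorted (ascending): 3.1, 4.7, 4.8, 7.5, 9.4, 9.4, 9.4
The 3 values of 9.4 occupy positions 5–7 → each gets rank 5.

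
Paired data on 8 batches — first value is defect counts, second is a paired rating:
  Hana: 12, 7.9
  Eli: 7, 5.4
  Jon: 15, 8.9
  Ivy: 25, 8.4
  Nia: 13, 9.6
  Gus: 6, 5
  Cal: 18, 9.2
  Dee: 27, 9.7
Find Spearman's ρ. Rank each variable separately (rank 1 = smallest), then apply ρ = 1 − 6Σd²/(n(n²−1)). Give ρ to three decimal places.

Ranks of variable 1: 3, 2, 5, 7, 4, 1, 6, 8
Ranks of variable 2: 3, 2, 5, 4, 7, 1, 6, 8
d = r₁ − r₂: 0, 0, 0, 3, -3, 0, 0, 0
d²: 0, 0, 0, 9, 9, 0, 0, 0; Σd² = 18
ρ = 1 − 6·18/(8·63) = 1 − 108/504 = 0.786

0.786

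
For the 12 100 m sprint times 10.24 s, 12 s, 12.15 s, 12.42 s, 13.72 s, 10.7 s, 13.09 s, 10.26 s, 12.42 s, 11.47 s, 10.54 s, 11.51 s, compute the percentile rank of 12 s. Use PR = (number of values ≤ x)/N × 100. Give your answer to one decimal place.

N = 12.
Strictly below 12: 6. Equal to 12: 1.
PR = 7/12 × 100 = 58.3

58.3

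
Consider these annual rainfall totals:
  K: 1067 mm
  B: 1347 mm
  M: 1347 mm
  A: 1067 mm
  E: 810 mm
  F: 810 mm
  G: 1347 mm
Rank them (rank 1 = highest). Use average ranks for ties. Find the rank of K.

4.5

Sorted (descending): 1347, 1347, 1347, 1067, 1067, 810, 810
The 3 values of 1347 occupy positions 1–3 → average rank 2.
The 2 values of 1067 occupy positions 4–5 → average rank (4+5)/2 = 4.5.
The 2 values of 810 occupy positions 6–7 → average rank (6+7)/2 = 6.5.
K has value 1067 mm → rank 4.5.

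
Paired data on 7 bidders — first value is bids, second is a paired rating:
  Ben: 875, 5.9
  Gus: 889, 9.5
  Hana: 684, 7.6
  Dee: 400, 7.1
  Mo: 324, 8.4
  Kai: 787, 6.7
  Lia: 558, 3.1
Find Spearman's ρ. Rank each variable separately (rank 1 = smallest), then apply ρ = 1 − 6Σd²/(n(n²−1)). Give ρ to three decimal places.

0.036

Ranks of variable 1: 6, 7, 4, 2, 1, 5, 3
Ranks of variable 2: 2, 7, 5, 4, 6, 3, 1
d = r₁ − r₂: 4, 0, -1, -2, -5, 2, 2
d²: 16, 0, 1, 4, 25, 4, 4; Σd² = 54
ρ = 1 − 6·54/(7·48) = 1 − 324/336 = 0.036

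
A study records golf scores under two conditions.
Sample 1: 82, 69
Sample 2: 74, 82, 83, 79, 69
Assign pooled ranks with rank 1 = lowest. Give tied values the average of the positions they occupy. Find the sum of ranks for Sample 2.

Sorted (ascending): 69, 69, 74, 79, 82, 82, 83
The 2 values of 69 occupy positions 1–2 → average rank (1+2)/2 = 1.5.
The 2 values of 82 occupy positions 5–6 → average rank (5+6)/2 = 5.5.
Sample 2 values → pooled ranks: 74→3, 82→5.5, 83→7, 79→4, 69→1.5
Rank sum = 3 + 5.5 + 7 + 4 + 1.5 = 21

21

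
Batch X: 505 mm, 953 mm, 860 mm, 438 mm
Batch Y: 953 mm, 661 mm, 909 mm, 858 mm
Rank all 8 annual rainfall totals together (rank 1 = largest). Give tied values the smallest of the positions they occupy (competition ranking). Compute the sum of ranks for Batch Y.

15

Sorted (descending): 953, 953, 909, 860, 858, 661, 505, 438
The 2 values of 953 occupy positions 1–2 → each gets rank 1.
Batch Y values → pooled ranks: 953→1, 661→6, 909→3, 858→5
Rank sum = 1 + 6 + 3 + 5 = 15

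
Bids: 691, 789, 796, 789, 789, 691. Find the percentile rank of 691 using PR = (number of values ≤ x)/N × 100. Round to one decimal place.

33.3

N = 6.
Strictly below 691: 0. Equal to 691: 2.
PR = 2/6 × 100 = 33.3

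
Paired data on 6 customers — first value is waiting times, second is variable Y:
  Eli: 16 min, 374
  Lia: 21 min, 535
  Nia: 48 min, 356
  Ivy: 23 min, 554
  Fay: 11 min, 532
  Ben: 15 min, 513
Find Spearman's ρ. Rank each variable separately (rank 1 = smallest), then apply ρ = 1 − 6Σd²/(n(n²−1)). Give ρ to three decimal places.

Ranks of variable 1: 3, 4, 6, 5, 1, 2
Ranks of variable 2: 2, 5, 1, 6, 4, 3
d = r₁ − r₂: 1, -1, 5, -1, -3, -1
d²: 1, 1, 25, 1, 9, 1; Σd² = 38
ρ = 1 − 6·38/(6·35) = 1 − 228/210 = -0.086

-0.086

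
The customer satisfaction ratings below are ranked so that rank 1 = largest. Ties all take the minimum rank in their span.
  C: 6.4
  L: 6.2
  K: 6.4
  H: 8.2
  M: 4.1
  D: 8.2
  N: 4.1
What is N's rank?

Sorted (descending): 8.2, 8.2, 6.4, 6.4, 6.2, 4.1, 4.1
The 2 values of 8.2 occupy positions 1–2 → each gets rank 1.
The 2 values of 6.4 occupy positions 3–4 → each gets rank 3.
The 2 values of 4.1 occupy positions 6–7 → each gets rank 6.
N has value 4.1 → rank 6.

6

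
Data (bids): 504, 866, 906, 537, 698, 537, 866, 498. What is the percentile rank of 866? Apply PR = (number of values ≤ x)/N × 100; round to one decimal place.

N = 8.
Strictly below 866: 5. Equal to 866: 2.
PR = 7/8 × 100 = 87.5

87.5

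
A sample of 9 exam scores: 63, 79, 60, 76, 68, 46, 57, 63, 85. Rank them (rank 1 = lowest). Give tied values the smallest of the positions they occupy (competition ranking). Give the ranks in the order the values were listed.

4, 8, 3, 7, 6, 1, 2, 4, 9

Sorted (ascending): 46, 57, 60, 63, 63, 68, 76, 79, 85
The 2 values of 63 occupy positions 4–5 → each gets rank 4.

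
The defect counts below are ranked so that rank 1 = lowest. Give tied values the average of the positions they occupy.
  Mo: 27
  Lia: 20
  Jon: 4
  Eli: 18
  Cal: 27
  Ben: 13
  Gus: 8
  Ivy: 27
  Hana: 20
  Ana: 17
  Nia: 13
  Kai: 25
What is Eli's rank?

6

Sorted (ascending): 4, 8, 13, 13, 17, 18, 20, 20, 25, 27, 27, 27
The 2 values of 13 occupy positions 3–4 → average rank (3+4)/2 = 3.5.
The 2 values of 20 occupy positions 7–8 → average rank (7+8)/2 = 7.5.
The 3 values of 27 occupy positions 10–12 → average rank 11.
Eli has value 18 → rank 6.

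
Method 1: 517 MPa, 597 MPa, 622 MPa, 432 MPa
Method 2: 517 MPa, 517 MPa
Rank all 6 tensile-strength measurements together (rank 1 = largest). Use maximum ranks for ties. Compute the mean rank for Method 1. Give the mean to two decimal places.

Sorted (descending): 622, 597, 517, 517, 517, 432
The 3 values of 517 occupy positions 3–5 → each gets rank 5.
Method 1 values → pooled ranks: 517→5, 597→2, 622→1, 432→6
Mean rank = (5 + 2 + 1 + 6) / 4 = 3.50

3.50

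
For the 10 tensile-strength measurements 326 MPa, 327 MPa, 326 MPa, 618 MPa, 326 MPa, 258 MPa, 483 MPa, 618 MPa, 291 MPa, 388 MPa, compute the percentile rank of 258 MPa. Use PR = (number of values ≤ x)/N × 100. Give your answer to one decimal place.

10.0

N = 10.
Strictly below 258: 0. Equal to 258: 1.
PR = 1/10 × 100 = 10.0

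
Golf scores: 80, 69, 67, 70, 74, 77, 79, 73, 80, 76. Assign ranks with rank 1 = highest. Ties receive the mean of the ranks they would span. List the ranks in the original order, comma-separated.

1.5, 9, 10, 8, 6, 4, 3, 7, 1.5, 5

Sorted (descending): 80, 80, 79, 77, 76, 74, 73, 70, 69, 67
The 2 values of 80 occupy positions 1–2 → average rank (1+2)/2 = 1.5.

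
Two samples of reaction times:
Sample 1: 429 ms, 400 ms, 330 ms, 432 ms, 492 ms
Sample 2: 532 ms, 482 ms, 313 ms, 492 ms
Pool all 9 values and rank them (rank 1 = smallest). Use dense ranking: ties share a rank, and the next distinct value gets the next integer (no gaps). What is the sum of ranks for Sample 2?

Sorted (ascending): 313, 330, 400, 429, 432, 482, 492, 492, 532
The 2 values of 492 share dense rank 7.
Remaining distinct values take the next consecutive integers.
Sample 2 values → pooled ranks: 532→8, 482→6, 313→1, 492→7
Rank sum = 8 + 6 + 1 + 7 = 22

22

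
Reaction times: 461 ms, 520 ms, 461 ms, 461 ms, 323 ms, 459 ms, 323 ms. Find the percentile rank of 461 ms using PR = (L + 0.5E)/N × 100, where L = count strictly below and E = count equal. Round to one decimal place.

64.3

N = 7.
Strictly below 461: 3. Equal to 461: 3.
PR = (3 + 0.5·3)/7 × 100 = 64.3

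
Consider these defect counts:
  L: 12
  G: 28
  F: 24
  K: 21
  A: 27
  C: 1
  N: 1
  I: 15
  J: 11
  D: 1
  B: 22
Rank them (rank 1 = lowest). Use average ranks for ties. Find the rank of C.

Sorted (ascending): 1, 1, 1, 11, 12, 15, 21, 22, 24, 27, 28
The 3 values of 1 occupy positions 1–3 → average rank 2.
C has value 1 → rank 2.

2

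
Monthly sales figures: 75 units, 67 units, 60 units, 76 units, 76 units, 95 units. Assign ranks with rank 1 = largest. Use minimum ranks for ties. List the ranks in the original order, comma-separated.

4, 5, 6, 2, 2, 1

Sorted (descending): 95, 76, 76, 75, 67, 60
The 2 values of 76 occupy positions 2–3 → each gets rank 2.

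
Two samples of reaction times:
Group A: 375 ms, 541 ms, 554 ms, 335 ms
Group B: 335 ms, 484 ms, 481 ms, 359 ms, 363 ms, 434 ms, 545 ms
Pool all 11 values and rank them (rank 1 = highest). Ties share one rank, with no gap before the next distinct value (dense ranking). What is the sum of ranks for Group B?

44

Sorted (descending): 554, 545, 541, 484, 481, 434, 375, 363, 359, 335, 335
The 2 values of 335 share dense rank 10.
Remaining distinct values take the next consecutive integers.
Group B values → pooled ranks: 335→10, 484→4, 481→5, 359→9, 363→8, 434→6, 545→2
Rank sum = 10 + 4 + 5 + 9 + 8 + 6 + 2 = 44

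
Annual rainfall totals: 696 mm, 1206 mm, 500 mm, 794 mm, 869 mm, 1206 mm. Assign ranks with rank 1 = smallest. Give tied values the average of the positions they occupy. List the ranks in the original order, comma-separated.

2, 5.5, 1, 3, 4, 5.5

Sorted (ascending): 500, 696, 794, 869, 1206, 1206
The 2 values of 1206 occupy positions 5–6 → average rank (5+6)/2 = 5.5.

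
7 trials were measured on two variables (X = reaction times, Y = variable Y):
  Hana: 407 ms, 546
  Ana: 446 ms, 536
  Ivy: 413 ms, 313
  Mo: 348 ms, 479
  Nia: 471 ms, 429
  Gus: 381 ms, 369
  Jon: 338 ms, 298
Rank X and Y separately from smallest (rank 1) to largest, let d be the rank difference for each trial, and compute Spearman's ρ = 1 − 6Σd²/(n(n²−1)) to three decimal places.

Ranks of variable 1: 4, 6, 5, 2, 7, 3, 1
Ranks of variable 2: 7, 6, 2, 5, 4, 3, 1
d = r₁ − r₂: -3, 0, 3, -3, 3, 0, 0
d²: 9, 0, 9, 9, 9, 0, 0; Σd² = 36
ρ = 1 − 6·36/(7·48) = 1 − 216/336 = 0.357

0.357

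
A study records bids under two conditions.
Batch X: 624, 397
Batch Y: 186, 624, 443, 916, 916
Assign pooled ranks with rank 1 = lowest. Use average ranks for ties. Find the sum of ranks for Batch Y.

Sorted (ascending): 186, 397, 443, 624, 624, 916, 916
The 2 values of 624 occupy positions 4–5 → average rank (4+5)/2 = 4.5.
The 2 values of 916 occupy positions 6–7 → average rank (6+7)/2 = 6.5.
Batch Y values → pooled ranks: 186→1, 624→4.5, 443→3, 916→6.5, 916→6.5
Rank sum = 1 + 4.5 + 3 + 6.5 + 6.5 = 21.5

21.5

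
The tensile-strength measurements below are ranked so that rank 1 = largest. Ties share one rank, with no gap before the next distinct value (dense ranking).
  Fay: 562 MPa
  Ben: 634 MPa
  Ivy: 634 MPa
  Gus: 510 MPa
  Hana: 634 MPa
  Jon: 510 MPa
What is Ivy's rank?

Sorted (descending): 634, 634, 634, 562, 510, 510
The 3 values of 634 share dense rank 1.
The 2 values of 510 share dense rank 3.
Remaining distinct values take the next consecutive integers.
Ivy has value 634 MPa → rank 1.

1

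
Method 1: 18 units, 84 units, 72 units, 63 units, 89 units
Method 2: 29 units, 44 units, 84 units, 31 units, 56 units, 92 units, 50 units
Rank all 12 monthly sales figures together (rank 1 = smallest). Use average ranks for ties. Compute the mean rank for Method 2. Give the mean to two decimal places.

5.93

Sorted (ascending): 18, 29, 31, 44, 50, 56, 63, 72, 84, 84, 89, 92
The 2 values of 84 occupy positions 9–10 → average rank (9+10)/2 = 9.5.
Method 2 values → pooled ranks: 29→2, 44→4, 84→9.5, 31→3, 56→6, 92→12, 50→5
Mean rank = (2 + 4 + 9.5 + 3 + 6 + 12 + 5) / 7 = 5.93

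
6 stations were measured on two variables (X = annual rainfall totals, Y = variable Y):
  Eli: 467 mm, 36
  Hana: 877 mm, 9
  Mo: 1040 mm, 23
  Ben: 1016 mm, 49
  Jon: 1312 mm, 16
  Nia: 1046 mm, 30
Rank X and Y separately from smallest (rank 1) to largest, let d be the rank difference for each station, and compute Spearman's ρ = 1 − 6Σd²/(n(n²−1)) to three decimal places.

Ranks of variable 1: 1, 2, 4, 3, 6, 5
Ranks of variable 2: 5, 1, 3, 6, 2, 4
d = r₁ − r₂: -4, 1, 1, -3, 4, 1
d²: 16, 1, 1, 9, 16, 1; Σd² = 44
ρ = 1 − 6·44/(6·35) = 1 − 264/210 = -0.257

-0.257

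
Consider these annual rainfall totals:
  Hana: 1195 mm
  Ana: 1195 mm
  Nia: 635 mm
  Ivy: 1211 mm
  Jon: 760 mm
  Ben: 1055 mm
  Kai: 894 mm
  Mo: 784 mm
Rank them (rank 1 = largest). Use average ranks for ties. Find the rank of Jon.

7

Sorted (descending): 1211, 1195, 1195, 1055, 894, 784, 760, 635
The 2 values of 1195 occupy positions 2–3 → average rank (2+3)/2 = 2.5.
Jon has value 760 mm → rank 7.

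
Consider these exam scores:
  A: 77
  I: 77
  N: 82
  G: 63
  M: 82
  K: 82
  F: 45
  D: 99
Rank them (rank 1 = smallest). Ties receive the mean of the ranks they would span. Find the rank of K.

Sorted (ascending): 45, 63, 77, 77, 82, 82, 82, 99
The 2 values of 77 occupy positions 3–4 → average rank (3+4)/2 = 3.5.
The 3 values of 82 occupy positions 5–7 → average rank 6.
K has value 82 → rank 6.

6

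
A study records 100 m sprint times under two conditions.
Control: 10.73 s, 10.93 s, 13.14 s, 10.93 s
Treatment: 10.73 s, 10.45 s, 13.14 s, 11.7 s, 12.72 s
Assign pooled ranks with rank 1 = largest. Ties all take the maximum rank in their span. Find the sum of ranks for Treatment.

26

Sorted (descending): 13.14, 13.14, 12.72, 11.7, 10.93, 10.93, 10.73, 10.73, 10.45
The 2 values of 13.14 occupy positions 1–2 → each gets rank 2.
The 2 values of 10.93 occupy positions 5–6 → each gets rank 6.
The 2 values of 10.73 occupy positions 7–8 → each gets rank 8.
Treatment values → pooled ranks: 10.73→8, 10.45→9, 13.14→2, 11.7→4, 12.72→3
Rank sum = 8 + 9 + 2 + 4 + 3 = 26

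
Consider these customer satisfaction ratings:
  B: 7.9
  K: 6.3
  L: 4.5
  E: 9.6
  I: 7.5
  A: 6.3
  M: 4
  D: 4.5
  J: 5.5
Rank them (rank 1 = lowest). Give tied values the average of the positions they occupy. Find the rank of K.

Sorted (ascending): 4, 4.5, 4.5, 5.5, 6.3, 6.3, 7.5, 7.9, 9.6
The 2 values of 4.5 occupy positions 2–3 → average rank (2+3)/2 = 2.5.
The 2 values of 6.3 occupy positions 5–6 → average rank (5+6)/2 = 5.5.
K has value 6.3 → rank 5.5.

5.5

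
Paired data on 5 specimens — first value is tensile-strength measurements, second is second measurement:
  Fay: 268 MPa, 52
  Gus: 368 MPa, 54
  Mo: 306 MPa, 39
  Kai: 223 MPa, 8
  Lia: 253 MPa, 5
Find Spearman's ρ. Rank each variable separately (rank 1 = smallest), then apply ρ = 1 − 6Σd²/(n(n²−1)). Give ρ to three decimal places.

0.800

Ranks of variable 1: 3, 5, 4, 1, 2
Ranks of variable 2: 4, 5, 3, 2, 1
d = r₁ − r₂: -1, 0, 1, -1, 1
d²: 1, 0, 1, 1, 1; Σd² = 4
ρ = 1 − 6·4/(5·24) = 1 − 24/120 = 0.800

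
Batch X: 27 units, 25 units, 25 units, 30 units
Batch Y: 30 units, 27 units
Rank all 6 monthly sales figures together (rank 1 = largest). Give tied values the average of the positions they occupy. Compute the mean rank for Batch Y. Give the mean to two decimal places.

Sorted (descending): 30, 30, 27, 27, 25, 25
The 2 values of 30 occupy positions 1–2 → average rank (1+2)/2 = 1.5.
The 2 values of 27 occupy positions 3–4 → average rank (3+4)/2 = 3.5.
The 2 values of 25 occupy positions 5–6 → average rank (5+6)/2 = 5.5.
Batch Y values → pooled ranks: 30→1.5, 27→3.5
Mean rank = (1.5 + 3.5) / 2 = 2.50

2.50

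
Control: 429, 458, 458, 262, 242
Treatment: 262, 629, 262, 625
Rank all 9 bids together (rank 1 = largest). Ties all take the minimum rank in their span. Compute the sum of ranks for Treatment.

15

Sorted (descending): 629, 625, 458, 458, 429, 262, 262, 262, 242
The 2 values of 458 occupy positions 3–4 → each gets rank 3.
The 3 values of 262 occupy positions 6–8 → each gets rank 6.
Treatment values → pooled ranks: 262→6, 629→1, 262→6, 625→2
Rank sum = 6 + 1 + 6 + 2 = 15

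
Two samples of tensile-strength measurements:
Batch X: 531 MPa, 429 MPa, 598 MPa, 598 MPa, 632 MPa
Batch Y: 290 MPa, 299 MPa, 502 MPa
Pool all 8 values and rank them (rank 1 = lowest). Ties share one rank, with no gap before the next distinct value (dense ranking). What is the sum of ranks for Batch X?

27

Sorted (ascending): 290, 299, 429, 502, 531, 598, 598, 632
The 2 values of 598 share dense rank 6.
Remaining distinct values take the next consecutive integers.
Batch X values → pooled ranks: 531→5, 429→3, 598→6, 598→6, 632→7
Rank sum = 5 + 3 + 6 + 6 + 7 = 27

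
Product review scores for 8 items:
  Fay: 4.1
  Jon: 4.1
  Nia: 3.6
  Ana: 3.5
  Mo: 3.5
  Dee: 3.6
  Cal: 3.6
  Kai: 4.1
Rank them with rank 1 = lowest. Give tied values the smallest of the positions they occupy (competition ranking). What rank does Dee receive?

3

Sorted (ascending): 3.5, 3.5, 3.6, 3.6, 3.6, 4.1, 4.1, 4.1
The 2 values of 3.5 occupy positions 1–2 → each gets rank 1.
The 3 values of 3.6 occupy positions 3–5 → each gets rank 3.
The 3 values of 4.1 occupy positions 6–8 → each gets rank 6.
Dee has value 3.6 → rank 3.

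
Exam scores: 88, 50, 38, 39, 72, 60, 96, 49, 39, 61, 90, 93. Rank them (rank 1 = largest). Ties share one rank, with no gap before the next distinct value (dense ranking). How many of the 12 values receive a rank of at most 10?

Sorted (descending): 96, 93, 90, 88, 72, 61, 60, 50, 49, 39, 39, 38
The 2 values of 39 share dense rank 10.
Remaining distinct values take the next consecutive integers.
Ranks ≤ 10: {1, 2, 3, 4, 5, 6, 7, 8, 9, 10, 10} → 11 values.

11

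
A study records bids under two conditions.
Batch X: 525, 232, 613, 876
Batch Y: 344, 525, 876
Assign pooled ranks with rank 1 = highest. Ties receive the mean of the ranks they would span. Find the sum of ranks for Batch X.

16

Sorted (descending): 876, 876, 613, 525, 525, 344, 232
The 2 values of 876 occupy positions 1–2 → average rank (1+2)/2 = 1.5.
The 2 values of 525 occupy positions 4–5 → average rank (4+5)/2 = 4.5.
Batch X values → pooled ranks: 525→4.5, 232→7, 613→3, 876→1.5
Rank sum = 4.5 + 7 + 3 + 1.5 = 16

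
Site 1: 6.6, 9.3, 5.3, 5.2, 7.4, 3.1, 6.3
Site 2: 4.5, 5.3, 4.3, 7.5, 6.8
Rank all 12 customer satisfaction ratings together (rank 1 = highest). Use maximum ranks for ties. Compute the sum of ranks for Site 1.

Sorted (descending): 9.3, 7.5, 7.4, 6.8, 6.6, 6.3, 5.3, 5.3, 5.2, 4.5, 4.3, 3.1
The 2 values of 5.3 occupy positions 7–8 → each gets rank 8.
Site 1 values → pooled ranks: 6.6→5, 9.3→1, 5.3→8, 5.2→9, 7.4→3, 3.1→12, 6.3→6
Rank sum = 5 + 1 + 8 + 9 + 3 + 12 + 6 = 44

44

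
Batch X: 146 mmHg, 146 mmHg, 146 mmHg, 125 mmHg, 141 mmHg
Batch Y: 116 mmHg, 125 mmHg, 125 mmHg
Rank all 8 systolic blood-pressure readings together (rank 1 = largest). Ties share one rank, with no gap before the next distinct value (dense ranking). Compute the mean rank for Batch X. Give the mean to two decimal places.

Sorted (descending): 146, 146, 146, 141, 125, 125, 125, 116
The 3 values of 146 share dense rank 1.
The 3 values of 125 share dense rank 3.
Remaining distinct values take the next consecutive integers.
Batch X values → pooled ranks: 146→1, 146→1, 146→1, 125→3, 141→2
Mean rank = (1 + 1 + 1 + 3 + 2) / 5 = 1.60

1.60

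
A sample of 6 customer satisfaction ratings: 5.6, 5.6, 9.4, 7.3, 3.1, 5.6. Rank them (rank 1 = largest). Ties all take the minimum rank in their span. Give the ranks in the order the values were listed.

Sorted (descending): 9.4, 7.3, 5.6, 5.6, 5.6, 3.1
The 3 values of 5.6 occupy positions 3–5 → each gets rank 3.

3, 3, 1, 2, 6, 3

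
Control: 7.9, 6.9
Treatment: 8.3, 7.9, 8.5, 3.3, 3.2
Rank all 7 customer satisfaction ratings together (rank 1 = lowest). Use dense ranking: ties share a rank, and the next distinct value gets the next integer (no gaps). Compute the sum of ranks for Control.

7

Sorted (ascending): 3.2, 3.3, 6.9, 7.9, 7.9, 8.3, 8.5
The 2 values of 7.9 share dense rank 4.
Remaining distinct values take the next consecutive integers.
Control values → pooled ranks: 7.9→4, 6.9→3
Rank sum = 4 + 3 = 7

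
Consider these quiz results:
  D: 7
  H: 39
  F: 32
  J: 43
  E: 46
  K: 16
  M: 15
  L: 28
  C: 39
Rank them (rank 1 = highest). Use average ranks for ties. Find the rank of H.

3.5

Sorted (descending): 46, 43, 39, 39, 32, 28, 16, 15, 7
The 2 values of 39 occupy positions 3–4 → average rank (3+4)/2 = 3.5.
H has value 39 → rank 3.5.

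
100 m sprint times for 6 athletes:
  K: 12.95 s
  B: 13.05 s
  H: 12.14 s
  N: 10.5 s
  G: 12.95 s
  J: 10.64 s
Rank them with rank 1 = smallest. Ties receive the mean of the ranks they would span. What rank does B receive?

Sorted (ascending): 10.5, 10.64, 12.14, 12.95, 12.95, 13.05
The 2 values of 12.95 occupy positions 4–5 → average rank (4+5)/2 = 4.5.
B has value 13.05 s → rank 6.

6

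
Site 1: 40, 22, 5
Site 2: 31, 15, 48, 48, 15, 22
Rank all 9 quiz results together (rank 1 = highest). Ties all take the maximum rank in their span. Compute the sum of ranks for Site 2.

30

Sorted (descending): 48, 48, 40, 31, 22, 22, 15, 15, 5
The 2 values of 48 occupy positions 1–2 → each gets rank 2.
The 2 values of 22 occupy positions 5–6 → each gets rank 6.
The 2 values of 15 occupy positions 7–8 → each gets rank 8.
Site 2 values → pooled ranks: 31→4, 15→8, 48→2, 48→2, 15→8, 22→6
Rank sum = 4 + 8 + 2 + 2 + 8 + 6 = 30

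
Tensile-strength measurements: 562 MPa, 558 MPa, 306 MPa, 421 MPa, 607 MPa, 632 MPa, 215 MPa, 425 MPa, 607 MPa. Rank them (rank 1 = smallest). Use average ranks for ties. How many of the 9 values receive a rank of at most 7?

Sorted (ascending): 215, 306, 421, 425, 558, 562, 607, 607, 632
The 2 values of 607 occupy positions 7–8 → average rank (7+8)/2 = 7.5.
Ranks ≤ 7: {1, 2, 3, 4, 5, 6} → 6 values.

6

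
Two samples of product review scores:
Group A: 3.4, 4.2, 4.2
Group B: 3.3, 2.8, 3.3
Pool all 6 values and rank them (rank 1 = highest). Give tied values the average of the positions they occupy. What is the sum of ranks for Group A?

6

Sorted (descending): 4.2, 4.2, 3.4, 3.3, 3.3, 2.8
The 2 values of 4.2 occupy positions 1–2 → average rank (1+2)/2 = 1.5.
The 2 values of 3.3 occupy positions 4–5 → average rank (4+5)/2 = 4.5.
Group A values → pooled ranks: 3.4→3, 4.2→1.5, 4.2→1.5
Rank sum = 3 + 1.5 + 1.5 = 6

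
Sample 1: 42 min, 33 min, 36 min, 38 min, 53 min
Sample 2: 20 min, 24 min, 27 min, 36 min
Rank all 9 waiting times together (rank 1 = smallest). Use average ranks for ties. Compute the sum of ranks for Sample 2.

Sorted (ascending): 20, 24, 27, 33, 36, 36, 38, 42, 53
The 2 values of 36 occupy positions 5–6 → average rank (5+6)/2 = 5.5.
Sample 2 values → pooled ranks: 20→1, 24→2, 27→3, 36→5.5
Rank sum = 1 + 2 + 3 + 5.5 = 11.5

11.5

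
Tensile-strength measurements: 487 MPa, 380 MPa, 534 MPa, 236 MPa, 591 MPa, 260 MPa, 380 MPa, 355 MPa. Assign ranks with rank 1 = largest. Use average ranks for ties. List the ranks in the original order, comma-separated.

3, 4.5, 2, 8, 1, 7, 4.5, 6

Sorted (descending): 591, 534, 487, 380, 380, 355, 260, 236
The 2 values of 380 occupy positions 4–5 → average rank (4+5)/2 = 4.5.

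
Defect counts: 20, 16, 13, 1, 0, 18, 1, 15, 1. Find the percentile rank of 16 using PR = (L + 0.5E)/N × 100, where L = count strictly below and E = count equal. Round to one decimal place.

72.2

N = 9.
Strictly below 16: 6. Equal to 16: 1.
PR = (6 + 0.5·1)/9 × 100 = 72.2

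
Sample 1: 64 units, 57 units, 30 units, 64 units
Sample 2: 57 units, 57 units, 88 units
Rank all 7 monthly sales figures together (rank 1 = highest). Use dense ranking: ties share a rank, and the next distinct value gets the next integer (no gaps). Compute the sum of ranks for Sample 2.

7

Sorted (descending): 88, 64, 64, 57, 57, 57, 30
The 2 values of 64 share dense rank 2.
The 3 values of 57 share dense rank 3.
Remaining distinct values take the next consecutive integers.
Sample 2 values → pooled ranks: 57→3, 57→3, 88→1
Rank sum = 3 + 3 + 1 = 7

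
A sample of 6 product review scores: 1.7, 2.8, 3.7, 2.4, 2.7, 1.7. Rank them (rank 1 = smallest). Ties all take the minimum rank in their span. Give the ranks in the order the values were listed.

1, 5, 6, 3, 4, 1

Sorted (ascending): 1.7, 1.7, 2.4, 2.7, 2.8, 3.7
The 2 values of 1.7 occupy positions 1–2 → each gets rank 1.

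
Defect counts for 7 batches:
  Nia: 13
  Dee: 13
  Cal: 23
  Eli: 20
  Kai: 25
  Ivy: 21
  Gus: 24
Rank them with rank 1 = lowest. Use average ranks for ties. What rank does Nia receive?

Sorted (ascending): 13, 13, 20, 21, 23, 24, 25
The 2 values of 13 occupy positions 1–2 → average rank (1+2)/2 = 1.5.
Nia has value 13 → rank 1.5.

1.5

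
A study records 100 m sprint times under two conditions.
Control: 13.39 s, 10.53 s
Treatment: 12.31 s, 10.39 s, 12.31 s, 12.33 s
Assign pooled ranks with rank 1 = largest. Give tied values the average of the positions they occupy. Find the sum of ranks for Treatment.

Sorted (descending): 13.39, 12.33, 12.31, 12.31, 10.53, 10.39
The 2 values of 12.31 occupy positions 3–4 → average rank (3+4)/2 = 3.5.
Treatment values → pooled ranks: 12.31→3.5, 10.39→6, 12.31→3.5, 12.33→2
Rank sum = 3.5 + 6 + 3.5 + 2 = 15

15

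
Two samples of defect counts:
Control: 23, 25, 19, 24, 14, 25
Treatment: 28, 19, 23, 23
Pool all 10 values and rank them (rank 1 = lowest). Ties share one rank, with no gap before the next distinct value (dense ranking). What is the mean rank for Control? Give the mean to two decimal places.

3.33

Sorted (ascending): 14, 19, 19, 23, 23, 23, 24, 25, 25, 28
The 2 values of 19 share dense rank 2.
The 3 values of 23 share dense rank 3.
The 2 values of 25 share dense rank 5.
Remaining distinct values take the next consecutive integers.
Control values → pooled ranks: 23→3, 25→5, 19→2, 24→4, 14→1, 25→5
Mean rank = (3 + 5 + 2 + 4 + 1 + 5) / 6 = 3.33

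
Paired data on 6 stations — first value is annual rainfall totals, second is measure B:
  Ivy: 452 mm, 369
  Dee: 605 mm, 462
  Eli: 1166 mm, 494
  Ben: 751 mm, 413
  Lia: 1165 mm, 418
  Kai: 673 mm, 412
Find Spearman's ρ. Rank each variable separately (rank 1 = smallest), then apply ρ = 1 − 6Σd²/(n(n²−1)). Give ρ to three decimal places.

0.657

Ranks of variable 1: 1, 2, 6, 4, 5, 3
Ranks of variable 2: 1, 5, 6, 3, 4, 2
d = r₁ − r₂: 0, -3, 0, 1, 1, 1
d²: 0, 9, 0, 1, 1, 1; Σd² = 12
ρ = 1 − 6·12/(6·35) = 1 − 72/210 = 0.657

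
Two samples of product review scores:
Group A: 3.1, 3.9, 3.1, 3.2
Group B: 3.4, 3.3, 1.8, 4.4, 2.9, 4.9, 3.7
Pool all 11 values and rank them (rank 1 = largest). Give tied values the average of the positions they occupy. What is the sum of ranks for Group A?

Sorted (descending): 4.9, 4.4, 3.9, 3.7, 3.4, 3.3, 3.2, 3.1, 3.1, 2.9, 1.8
The 2 values of 3.1 occupy positions 8–9 → average rank (8+9)/2 = 8.5.
Group A values → pooled ranks: 3.1→8.5, 3.9→3, 3.1→8.5, 3.2→7
Rank sum = 8.5 + 3 + 8.5 + 7 = 27

27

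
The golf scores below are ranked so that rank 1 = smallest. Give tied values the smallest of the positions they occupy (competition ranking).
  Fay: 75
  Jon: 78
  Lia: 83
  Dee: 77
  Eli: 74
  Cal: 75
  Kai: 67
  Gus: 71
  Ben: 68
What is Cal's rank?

Sorted (ascending): 67, 68, 71, 74, 75, 75, 77, 78, 83
The 2 values of 75 occupy positions 5–6 → each gets rank 5.
Cal has value 75 → rank 5.

5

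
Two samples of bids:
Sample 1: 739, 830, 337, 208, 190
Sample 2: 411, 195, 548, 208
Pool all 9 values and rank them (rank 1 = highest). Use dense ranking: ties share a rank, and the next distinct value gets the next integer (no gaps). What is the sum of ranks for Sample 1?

22

Sorted (descending): 830, 739, 548, 411, 337, 208, 208, 195, 190
The 2 values of 208 share dense rank 6.
Remaining distinct values take the next consecutive integers.
Sample 1 values → pooled ranks: 739→2, 830→1, 337→5, 208→6, 190→8
Rank sum = 2 + 1 + 5 + 6 + 8 = 22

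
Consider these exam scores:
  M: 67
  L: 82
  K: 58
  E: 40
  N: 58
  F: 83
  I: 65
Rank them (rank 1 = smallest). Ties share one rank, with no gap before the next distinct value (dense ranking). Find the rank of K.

Sorted (ascending): 40, 58, 58, 65, 67, 82, 83
The 2 values of 58 share dense rank 2.
Remaining distinct values take the next consecutive integers.
K has value 58 → rank 2.

2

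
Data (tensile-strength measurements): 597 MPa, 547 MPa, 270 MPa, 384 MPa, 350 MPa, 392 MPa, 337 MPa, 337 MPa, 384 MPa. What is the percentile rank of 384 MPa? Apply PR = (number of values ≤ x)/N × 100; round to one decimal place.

66.7

N = 9.
Strictly below 384: 4. Equal to 384: 2.
PR = 6/9 × 100 = 66.7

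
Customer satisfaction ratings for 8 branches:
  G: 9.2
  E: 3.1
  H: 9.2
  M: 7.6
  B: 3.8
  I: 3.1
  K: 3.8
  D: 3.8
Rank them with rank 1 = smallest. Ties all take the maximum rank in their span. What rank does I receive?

2

Sorted (ascending): 3.1, 3.1, 3.8, 3.8, 3.8, 7.6, 9.2, 9.2
The 2 values of 3.1 occupy positions 1–2 → each gets rank 2.
The 3 values of 3.8 occupy positions 3–5 → each gets rank 5.
The 2 values of 9.2 occupy positions 7–8 → each gets rank 8.
I has value 3.1 → rank 2.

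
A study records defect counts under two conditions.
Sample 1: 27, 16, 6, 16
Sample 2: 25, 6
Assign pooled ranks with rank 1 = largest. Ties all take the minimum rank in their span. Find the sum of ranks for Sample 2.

Sorted (descending): 27, 25, 16, 16, 6, 6
The 2 values of 16 occupy positions 3–4 → each gets rank 3.
The 2 values of 6 occupy positions 5–6 → each gets rank 5.
Sample 2 values → pooled ranks: 25→2, 6→5
Rank sum = 2 + 5 = 7

7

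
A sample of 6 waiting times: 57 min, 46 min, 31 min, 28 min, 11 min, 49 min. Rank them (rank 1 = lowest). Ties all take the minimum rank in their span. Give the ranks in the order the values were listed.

Sorted (ascending): 11, 28, 31, 46, 49, 57
No ties — each value takes its position as its rank.

6, 4, 3, 2, 1, 5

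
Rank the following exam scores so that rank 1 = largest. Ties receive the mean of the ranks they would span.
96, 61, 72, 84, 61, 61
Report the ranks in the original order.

1, 5, 3, 2, 5, 5

Sorted (descending): 96, 84, 72, 61, 61, 61
The 3 values of 61 occupy positions 4–6 → average rank 5.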